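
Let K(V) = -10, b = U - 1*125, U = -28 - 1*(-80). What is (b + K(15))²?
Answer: 6889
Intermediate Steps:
U = 52 (U = -28 + 80 = 52)
b = -73 (b = 52 - 1*125 = 52 - 125 = -73)
(b + K(15))² = (-73 - 10)² = (-83)² = 6889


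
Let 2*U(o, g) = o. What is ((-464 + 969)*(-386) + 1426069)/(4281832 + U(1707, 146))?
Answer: 2462278/8565371 ≈ 0.28747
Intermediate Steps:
U(o, g) = o/2
((-464 + 969)*(-386) + 1426069)/(4281832 + U(1707, 146)) = ((-464 + 969)*(-386) + 1426069)/(4281832 + (1/2)*1707) = (505*(-386) + 1426069)/(4281832 + 1707/2) = (-194930 + 1426069)/(8565371/2) = 1231139*(2/8565371) = 2462278/8565371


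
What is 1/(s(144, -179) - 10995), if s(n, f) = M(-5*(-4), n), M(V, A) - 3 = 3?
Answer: -1/10989 ≈ -9.1000e-5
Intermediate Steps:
M(V, A) = 6 (M(V, A) = 3 + 3 = 6)
s(n, f) = 6
1/(s(144, -179) - 10995) = 1/(6 - 10995) = 1/(-10989) = -1/10989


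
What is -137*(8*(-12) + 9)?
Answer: 11919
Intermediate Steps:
-137*(8*(-12) + 9) = -137*(-96 + 9) = -137*(-87) = 11919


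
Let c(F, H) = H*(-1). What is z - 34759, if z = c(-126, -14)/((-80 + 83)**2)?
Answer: -312817/9 ≈ -34757.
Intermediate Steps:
c(F, H) = -H
z = 14/9 (z = (-1*(-14))/((-80 + 83)**2) = 14/(3**2) = 14/9 ≈ 1.5556)
z - 34759 = 14/9 - 34759 = -312817/9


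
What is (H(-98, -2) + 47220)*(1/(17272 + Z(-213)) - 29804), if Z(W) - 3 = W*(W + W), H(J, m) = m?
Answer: -152005104037318/108013 ≈ -1.4073e+9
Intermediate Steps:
Z(W) = 3 + 2*W² (Z(W) = 3 + W*(W + W) = 3 + W*(2*W) = 3 + 2*W²)
(H(-98, -2) + 47220)*(1/(17272 + Z(-213)) - 29804) = (-2 + 47220)*(1/(17272 + (3 + 2*(-213)²)) - 29804) = 47218*(1/(17272 + (3 + 2*45369)) - 29804) = 47218*(1/(17272 + (3 + 90738)) - 29804) = 47218*(1/(17272 + 90741) - 29804) = 47218*(1/108013 - 29804) = 47218*(-3219219451/108013) = -152005104037318/108013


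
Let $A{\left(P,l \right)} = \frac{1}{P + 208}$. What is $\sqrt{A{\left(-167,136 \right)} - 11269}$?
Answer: $\frac{2 i \sqrt{4735787}}{41} \approx 106.16 i$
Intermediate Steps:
$A{\left(P,l \right)} = \frac{1}{208 + P}$
$\sqrt{A{\left(-167,136 \right)} - 11269} = \sqrt{\frac{1}{208 - 167} - 11269} = \sqrt{\frac{1}{41} - 11269} = \sqrt{- \frac{462028}{41}} = \frac{2 i \sqrt{4735787}}{41}$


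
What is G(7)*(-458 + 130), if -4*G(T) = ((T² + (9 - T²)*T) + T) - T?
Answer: -18942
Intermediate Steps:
G(T) = -T²/4 - T*(9 - T²)/4 (G(T) = -(((T² + (9 - T²)*T) + T) - T)/4 = -(((T² + T*(9 - T²)) + T) - T)/4 = -((T + T² + T*(9 - T²)) - T)/4 = -(T² + T*(9 - T²))/4 = -T²/4 - T*(9 - T²)/4)
G(7)*(-458 + 130) = ((¼)*7*(-9 + 7² - 1*7))*(-458 + 130) = ((¼)*7*(-9 + 49 - 7))*(-328) = ((¼)*7*33)*(-328) = (231/4)*(-328) = -18942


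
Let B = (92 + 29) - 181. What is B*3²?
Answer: -540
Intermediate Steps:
B = -60 (B = 121 - 181 = -60)
B*3² = -60*3² = -60*9 = -540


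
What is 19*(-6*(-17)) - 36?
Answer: 1902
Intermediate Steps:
19*(-6*(-17)) - 36 = 19*102 - 36 = 1938 - 36 = 1902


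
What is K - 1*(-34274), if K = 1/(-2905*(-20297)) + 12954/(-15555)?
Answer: 123271324769073/3596729885 ≈ 34273.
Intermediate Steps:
K = -2995309417/3596729885 (K = -1/2905*(-1/20297) + 12954*(-1/15555) = 1/58962785 - 254/305 = -2995309417/3596729885 ≈ -0.83279)
K - 1*(-34274) = -2995309417/3596729885 - 1*(-34274) = -2995309417/3596729885 + 34274 = 123271324769073/3596729885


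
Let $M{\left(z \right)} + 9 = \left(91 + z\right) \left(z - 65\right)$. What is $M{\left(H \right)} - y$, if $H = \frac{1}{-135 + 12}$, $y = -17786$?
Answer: $\frac{179457001}{15129} \approx 11862.0$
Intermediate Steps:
$H = - \frac{1}{123}$ ($H = \frac{1}{-123} = - \frac{1}{123} \approx -0.0081301$)
$M{\left(z \right)} = -9 + \left(-65 + z\right) \left(91 + z\right)$ ($M{\left(z \right)} = -9 + \left(91 + z\right) \left(z - 65\right) = -9 + \left(91 + z\right) \left(-65 + z\right) = -9 + \left(-65 + z\right) \left(91 + z\right)$)
$M{\left(H \right)} - y = \left(-5924 + \left(- \frac{1}{123}\right)^{2} + 26 \left(- \frac{1}{123}\right)\right) - -17786 = \left(-5924 + \frac{1}{15129} - \frac{26}{123}\right) + 17786 = - \frac{89627393}{15129} + 17786 = \frac{179457001}{15129}$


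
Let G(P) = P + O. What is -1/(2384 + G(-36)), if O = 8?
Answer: -1/2356 ≈ -0.00042445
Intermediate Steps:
G(P) = 8 + P (G(P) = P + 8 = 8 + P)
-1/(2384 + G(-36)) = -1/(2384 + (8 - 36)) = -1/(2384 - 28) = -1/2356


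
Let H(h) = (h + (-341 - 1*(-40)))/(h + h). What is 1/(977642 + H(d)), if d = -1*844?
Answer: 1688/1650260841 ≈ 1.0229e-6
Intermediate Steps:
d = -844
H(h) = (-301 + h)/(2*h) (H(h) = (h + (-341 + 40))/((2*h)) = (h - 301)*(1/(2*h)) = (-301 + h)*(1/(2*h)) = (-301 + h)/(2*h))
1/(977642 + H(d)) = 1/(977642 + (½)*(-301 - 844)/(-844)) = 1/(977642 + (½)*(-1/844)*(-1145)) = 1/(977642 + 1145/1688) = 1/(1650260841/1688) = 1688/1650260841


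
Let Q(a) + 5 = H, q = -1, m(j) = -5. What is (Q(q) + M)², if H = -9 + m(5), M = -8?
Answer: 729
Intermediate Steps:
H = -14 (H = -9 - 5 = -14)
Q(a) = -19 (Q(a) = -5 - 14 = -19)
(Q(q) + M)² = (-19 - 8)² = (-27)² = 729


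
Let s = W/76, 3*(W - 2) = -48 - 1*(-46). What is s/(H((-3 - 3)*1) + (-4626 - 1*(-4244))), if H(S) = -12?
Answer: -1/22458 ≈ -4.4528e-5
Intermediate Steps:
W = 4/3 (W = 2 + (-48 - 1*(-46))/3 = 2 + (-48 + 46)/3 = 2 + (⅓)*(-2) = 2 - ⅔ = 4/3 ≈ 1.3333)
s = 1/57 (s = (4/3)/76 = (4/3)*(1/76) = 1/57 ≈ 0.017544)
s/(H((-3 - 3)*1) + (-4626 - 1*(-4244))) = 1/(57*(-12 + (-4626 - 1*(-4244)))) = 1/(57*(-12 + (-4626 + 4244))) = 1/(57*(-12 - 382)) = (1/57)/(-394) = (1/57)*(-1/394) = -1/22458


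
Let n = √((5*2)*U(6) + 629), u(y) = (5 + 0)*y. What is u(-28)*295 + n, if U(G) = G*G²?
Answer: -41300 + √2789 ≈ -41247.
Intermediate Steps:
u(y) = 5*y
U(G) = G³
n = √2789 (n = √((5*2)*6³ + 629) = √(10*216 + 629) = √(2160 + 629) = √2789 ≈ 52.811)
u(-28)*295 + n = (5*(-28))*295 + √2789 = -140*295 + √2789 = -41300 + √2789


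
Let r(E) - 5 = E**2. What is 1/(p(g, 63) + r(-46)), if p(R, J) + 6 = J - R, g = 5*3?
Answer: 1/2163 ≈ 0.00046232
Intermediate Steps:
g = 15
p(R, J) = -6 + J - R (p(R, J) = -6 + (J - R) = -6 + J - R)
r(E) = 5 + E**2
1/(p(g, 63) + r(-46)) = 1/((-6 + 63 - 1*15) + (5 + (-46)**2)) = 1/((-6 + 63 - 15) + (5 + 2116)) = 1/(42 + 2121) = 1/2163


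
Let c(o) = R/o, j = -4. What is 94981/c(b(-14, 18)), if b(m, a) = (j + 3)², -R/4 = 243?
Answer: -94981/972 ≈ -97.717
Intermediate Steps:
R = -972 (R = -4*243 = -972)
b(m, a) = 1 (b(m, a) = (-4 + 3)² = (-1)² = 1)
c(o) = -972/o
94981/c(b(-14, 18)) = 94981/((-972/1)) = 94981/((-972*1)) = 94981/(-972) = 94981*(-1/972) = -94981/972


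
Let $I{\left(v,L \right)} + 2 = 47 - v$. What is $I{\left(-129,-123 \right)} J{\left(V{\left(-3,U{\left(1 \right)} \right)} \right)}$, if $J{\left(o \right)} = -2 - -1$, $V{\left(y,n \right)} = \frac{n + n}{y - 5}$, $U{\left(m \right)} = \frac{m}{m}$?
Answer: $-174$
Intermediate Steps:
$U{\left(m \right)} = 1$
$I{\left(v,L \right)} = 45 - v$ ($I{\left(v,L \right)} = -2 - \left(-47 + v\right) = 45 - v$)
$V{\left(y,n \right)} = \frac{2 n}{-5 + y}$
$J{\left(o \right)} = -1$ ($J{\left(o \right)} = -2 + 1 = -1$)
$I{\left(-129,-123 \right)} J{\left(V{\left(-3,U{\left(1 \right)} \right)} \right)} = \left(45 - -129\right) \left(-1\right) = \left(45 + 129\right) \left(-1\right) = 174 \left(-1\right) = -174$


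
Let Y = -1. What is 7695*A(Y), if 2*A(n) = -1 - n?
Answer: 0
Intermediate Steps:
A(n) = -½ - n/2 (A(n) = (-1 - n)/2 = -½ - n/2)
7695*A(Y) = 7695*(-½ - ½*(-1)) = 7695*(-½ + ½) = 7695*0 = 0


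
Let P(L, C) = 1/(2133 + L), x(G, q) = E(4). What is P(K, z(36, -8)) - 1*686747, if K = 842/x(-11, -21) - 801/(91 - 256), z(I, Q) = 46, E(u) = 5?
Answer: -87109736413/126844 ≈ -6.8675e+5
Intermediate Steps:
x(G, q) = 5
K = 9529/55 (K = 842/5 - 801/(91 - 256) = 842*(⅕) - 801/(-165) = 842/5 - 801*(-1/165) = 842/5 + 267/55 = 9529/55 ≈ 173.25)
P(K, z(36, -8)) - 1*686747 = 1/(2133 + 9529/55) - 1*686747 = 1/(126844/55) - 686747 = 55/126844 - 686747 = -87109736413/126844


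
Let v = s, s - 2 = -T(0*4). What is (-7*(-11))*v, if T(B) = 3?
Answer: -77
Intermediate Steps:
s = -1 (s = 2 - 1*3 = 2 - 3 = -1)
v = -1
(-7*(-11))*v = -7*(-11)*(-1) = 77*(-1) = -77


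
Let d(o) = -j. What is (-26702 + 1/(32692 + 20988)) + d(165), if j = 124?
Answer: -1440019679/53680 ≈ -26826.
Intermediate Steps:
d(o) = -124 (d(o) = -1*124 = -124)
(-26702 + 1/(32692 + 20988)) + d(165) = (-26702 + 1/(32692 + 20988)) - 124 = (-26702 + 1/53680) - 124 = -1433363359/53680 - 124 = -1440019679/53680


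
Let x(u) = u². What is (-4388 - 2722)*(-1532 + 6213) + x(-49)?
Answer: -33279509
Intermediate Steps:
(-4388 - 2722)*(-1532 + 6213) + x(-49) = (-4388 - 2722)*(-1532 + 6213) + (-49)² = -7110*4681 + 2401 = -33281910 + 2401 = -33279509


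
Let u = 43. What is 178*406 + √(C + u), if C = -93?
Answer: 72268 + 5*I*√2 ≈ 72268.0 + 7.0711*I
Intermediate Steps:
178*406 + √(C + u) = 178*406 + √(-93 + 43) = 72268 + √(-50) = 72268 + 5*I*√2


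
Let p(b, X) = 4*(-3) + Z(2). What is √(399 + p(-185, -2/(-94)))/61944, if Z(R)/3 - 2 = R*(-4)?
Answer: √41/20648 ≈ 0.00031011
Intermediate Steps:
Z(R) = 6 - 12*R (Z(R) = 6 + 3*(R*(-4)) = 6 + 3*(-4*R) = 6 - 12*R)
p(b, X) = -30 (p(b, X) = 4*(-3) + (6 - 12*2) = -12 + (6 - 24) = -12 - 18 = -30)
√(399 + p(-185, -2/(-94)))/61944 = √(399 - 30)/61944 = √369*(1/61944) = (3*√41)*(1/61944) = √41/20648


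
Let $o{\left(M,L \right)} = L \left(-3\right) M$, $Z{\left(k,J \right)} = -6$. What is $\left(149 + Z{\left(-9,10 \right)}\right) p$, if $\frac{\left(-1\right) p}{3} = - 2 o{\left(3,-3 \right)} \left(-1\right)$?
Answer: $-23166$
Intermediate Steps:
$o{\left(M,L \right)} = - 3 L M$
$p = -162$ ($p = - 3 - 2 \left(\left(-3\right) \left(-3\right) 3\right) \left(-1\right) = - 3 \left(-2\right) 27 \left(-1\right) = - 3 \left(\left(-54\right) \left(-1\right)\right) = \left(-3\right) 54 = -162$)
$\left(149 + Z{\left(-9,10 \right)}\right) p = \left(149 - 6\right) \left(-162\right) = 143 \left(-162\right) = -23166$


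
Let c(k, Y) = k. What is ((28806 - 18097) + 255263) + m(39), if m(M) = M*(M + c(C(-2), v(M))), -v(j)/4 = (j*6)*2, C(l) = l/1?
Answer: 267415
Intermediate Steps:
C(l) = l (C(l) = l*1 = l)
v(j) = -48*j (v(j) = -4*j*6*2 = -4*6*j*2 = -48*j)
m(M) = M*(-2 + M) (m(M) = M*(M - 2) = M*(-2 + M))
((28806 - 18097) + 255263) + m(39) = ((28806 - 18097) + 255263) + 39*(-2 + 39) = (10709 + 255263) + 39*37 = 265972 + 1443 = 267415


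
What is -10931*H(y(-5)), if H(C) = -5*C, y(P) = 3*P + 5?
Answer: -546550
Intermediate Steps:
y(P) = 5 + 3*P
-10931*H(y(-5)) = -(-54655)*(5 + 3*(-5)) = -(-54655)*(5 - 15) = -(-54655)*(-10) = -10931*50 = -546550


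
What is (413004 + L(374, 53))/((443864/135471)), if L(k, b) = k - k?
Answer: 13987516221/110966 ≈ 1.2605e+5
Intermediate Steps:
L(k, b) = 0
(413004 + L(374, 53))/((443864/135471)) = (413004 + 0)/((443864/135471)) = 413004/((443864*(1/135471))) = 413004/(443864/135471) = 413004*(135471/443864) = 13987516221/110966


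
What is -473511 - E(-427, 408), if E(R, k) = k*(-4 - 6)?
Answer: -469431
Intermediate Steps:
E(R, k) = -10*k (E(R, k) = k*(-10) = -10*k)
-473511 - E(-427, 408) = -473511 - (-10)*408 = -473511 - 1*(-4080) = -473511 + 4080 = -469431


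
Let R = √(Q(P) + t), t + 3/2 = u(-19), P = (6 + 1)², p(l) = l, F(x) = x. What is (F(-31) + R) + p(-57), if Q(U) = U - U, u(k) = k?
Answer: -88 + I*√82/2 ≈ -88.0 + 4.5277*I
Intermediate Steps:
P = 49 (P = 7² = 49)
Q(U) = 0
t = -41/2 (t = -3/2 - 19 = -41/2 ≈ -20.500)
R = I*√82/2 (R = √(0 - 41/2) = √(-41/2) = I*√82/2 ≈ 4.5277*I)
(F(-31) + R) + p(-57) = (-31 + I*√82/2) - 57 = -88 + I*√82/2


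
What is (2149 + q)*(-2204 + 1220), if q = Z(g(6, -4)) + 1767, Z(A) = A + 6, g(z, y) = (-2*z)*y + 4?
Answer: -3910416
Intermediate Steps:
g(z, y) = 4 - 2*y*z (g(z, y) = -2*y*z + 4 = 4 - 2*y*z)
Z(A) = 6 + A
q = 1825 (q = (6 + (4 - 2*(-4)*6)) + 1767 = (6 + (4 + 48)) + 1767 = (6 + 52) + 1767 = 58 + 1767 = 1825)
(2149 + q)*(-2204 + 1220) = (2149 + 1825)*(-2204 + 1220) = 3974*(-984) = -3910416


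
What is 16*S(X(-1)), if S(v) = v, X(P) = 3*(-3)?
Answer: -144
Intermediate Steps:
X(P) = -9
16*S(X(-1)) = 16*(-9) = -144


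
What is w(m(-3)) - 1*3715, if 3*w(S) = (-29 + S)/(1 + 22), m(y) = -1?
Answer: -85455/23 ≈ -3715.4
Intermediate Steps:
w(S) = -29/69 + S/69 (w(S) = ((-29 + S)/(1 + 22))/3 = ((-29 + S)/23)/3 = ((-29 + S)*(1/23))/3 = (-29/23 + S/23)/3 = -29/69 + S/69)
w(m(-3)) - 1*3715 = (-29/69 + (1/69)*(-1)) - 1*3715 = (-29/69 - 1/69) - 3715 = -10/23 - 3715 = -85455/23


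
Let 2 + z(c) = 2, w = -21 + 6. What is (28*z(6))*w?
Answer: 0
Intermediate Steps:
w = -15
z(c) = 0 (z(c) = -2 + 2 = 0)
(28*z(6))*w = (28*0)*(-15) = 0*(-15) = 0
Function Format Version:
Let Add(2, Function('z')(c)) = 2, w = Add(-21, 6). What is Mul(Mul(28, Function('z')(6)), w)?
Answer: 0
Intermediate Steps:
w = -15
Function('z')(c) = 0 (Function('z')(c) = Add(-2, 2) = 0)
Mul(Mul(28, Function('z')(6)), w) = Mul(Mul(28, 0), -15) = Mul(0, -15) = 0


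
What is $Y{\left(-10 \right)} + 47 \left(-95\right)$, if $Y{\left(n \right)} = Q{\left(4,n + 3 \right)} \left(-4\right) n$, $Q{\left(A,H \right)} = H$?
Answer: $-4745$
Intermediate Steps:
$Y{\left(n \right)} = n \left(-12 - 4 n\right)$ ($Y{\left(n \right)} = \left(n + 3\right) \left(-4\right) n = \left(3 + n\right) \left(-4\right) n = \left(-12 - 4 n\right) n = n \left(-12 - 4 n\right)$)
$Y{\left(-10 \right)} + 47 \left(-95\right) = \left(-4\right) \left(-10\right) \left(3 - 10\right) + 47 \left(-95\right) = \left(-4\right) \left(-10\right) \left(-7\right) - 4465 = -280 - 4465 = -4745$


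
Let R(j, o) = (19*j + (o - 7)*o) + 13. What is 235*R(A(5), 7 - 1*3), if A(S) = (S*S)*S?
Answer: 558360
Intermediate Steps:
A(S) = S³ (A(S) = S²*S = S³)
R(j, o) = 13 + 19*j + o*(-7 + o) (R(j, o) = (19*j + (-7 + o)*o) + 13 = (19*j + o*(-7 + o)) + 13 = 13 + 19*j + o*(-7 + o))
235*R(A(5), 7 - 1*3) = 235*(13 + (7 - 1*3)² - 7*(7 - 1*3) + 19*5³) = 235*(13 + (7 - 3)² - 7*(7 - 3) + 19*125) = 235*(13 + 4² - 7*4 + 2375) = 235*(13 + 16 - 28 + 2375) = 235*2376 = 558360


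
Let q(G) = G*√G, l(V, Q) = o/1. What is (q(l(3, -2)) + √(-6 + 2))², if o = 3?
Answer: 23 + 12*I*√3 ≈ 23.0 + 20.785*I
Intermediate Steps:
l(V, Q) = 3 (l(V, Q) = 3/1 = 3*1 = 3)
q(G) = G^(3/2)
(q(l(3, -2)) + √(-6 + 2))² = (3^(3/2) + √(-6 + 2))² = (3*√3 + √(-4))² = (3*√3 + 2*I)² = (2*I + 3*√3)²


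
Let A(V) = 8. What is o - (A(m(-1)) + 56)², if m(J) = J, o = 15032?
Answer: 10936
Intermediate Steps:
o - (A(m(-1)) + 56)² = 15032 - (8 + 56)² = 15032 - 1*64² = 15032 - 1*4096 = 15032 - 4096 = 10936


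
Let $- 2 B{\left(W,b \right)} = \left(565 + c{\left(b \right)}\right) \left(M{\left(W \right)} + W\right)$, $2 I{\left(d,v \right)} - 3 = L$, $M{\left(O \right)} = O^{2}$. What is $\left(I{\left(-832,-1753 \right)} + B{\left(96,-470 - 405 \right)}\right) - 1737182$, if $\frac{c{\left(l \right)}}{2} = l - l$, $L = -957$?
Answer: $-4368299$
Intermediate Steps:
$I{\left(d,v \right)} = -477$ ($I{\left(d,v \right)} = \frac{3}{2} + \frac{1}{2} \left(-957\right) = \frac{3}{2} - \frac{957}{2} = -477$)
$c{\left(l \right)} = 0$ ($c{\left(l \right)} = 2 \left(l - l\right) = 2 \cdot 0 = 0$)
$B{\left(W,b \right)} = - \frac{565 W}{2} - \frac{565 W^{2}}{2}$ ($B{\left(W,b \right)} = - \frac{\left(565 + 0\right) \left(W^{2} + W\right)}{2} = - \frac{565 \left(W + W^{2}\right)}{2} = - \frac{565 W + 565 W^{2}}{2} = - \frac{565 W}{2} - \frac{565 W^{2}}{2}$)
$\left(I{\left(-832,-1753 \right)} + B{\left(96,-470 - 405 \right)}\right) - 1737182 = \left(-477 + \frac{565}{2} \cdot 96 \left(-1 - 96\right)\right) - 1737182 = \left(-477 + \frac{565}{2} \cdot 96 \left(-97\right)\right) - 1737182 = \left(-477 - 2630640\right) - 1737182 = -2631117 - 1737182 = -4368299$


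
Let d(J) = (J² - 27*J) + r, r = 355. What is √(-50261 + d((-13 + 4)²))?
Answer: 2*I*√11383 ≈ 213.38*I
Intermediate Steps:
d(J) = 355 + J² - 27*J (d(J) = (J² - 27*J) + 355 = 355 + J² - 27*J)
√(-50261 + d((-13 + 4)²)) = √(-50261 + (355 + ((-13 + 4)²)² - 27*(-13 + 4)²)) = √(-50261 + (355 + ((-9)²)² - 27*(-9)²)) = √(-50261 + (355 + 81² - 27*81)) = √(-50261 + (355 + 6561 - 2187)) = √(-50261 + 4729) = √(-45532) = 2*I*√11383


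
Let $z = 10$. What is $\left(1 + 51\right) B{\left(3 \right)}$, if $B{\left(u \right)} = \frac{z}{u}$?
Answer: $\frac{520}{3} \approx 173.33$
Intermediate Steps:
$B{\left(u \right)} = \frac{10}{u}$
$\left(1 + 51\right) B{\left(3 \right)} = \left(1 + 51\right) \frac{10}{3} = 52 \cdot 10 \cdot \frac{1}{3} = 52 \cdot \frac{10}{3} = \frac{520}{3}$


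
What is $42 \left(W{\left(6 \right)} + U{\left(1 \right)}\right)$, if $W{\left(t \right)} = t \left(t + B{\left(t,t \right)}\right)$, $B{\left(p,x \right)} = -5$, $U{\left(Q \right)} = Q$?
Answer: $294$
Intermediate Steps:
$W{\left(t \right)} = t \left(-5 + t\right)$ ($W{\left(t \right)} = t \left(t - 5\right) = t \left(-5 + t\right)$)
$42 \left(W{\left(6 \right)} + U{\left(1 \right)}\right) = 42 \left(6 \left(-5 + 6\right) + 1\right) = 42 \left(6 \cdot 1 + 1\right) = 42 \left(6 + 1\right) = 42 \cdot 7 = 294$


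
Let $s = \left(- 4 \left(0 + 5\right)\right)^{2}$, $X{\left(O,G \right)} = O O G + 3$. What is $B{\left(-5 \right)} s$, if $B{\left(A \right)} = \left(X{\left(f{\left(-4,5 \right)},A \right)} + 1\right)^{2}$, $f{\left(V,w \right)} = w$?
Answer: $5856400$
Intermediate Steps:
$X{\left(O,G \right)} = 3 + G O^{2}$ ($X{\left(O,G \right)} = O^{2} G + 3 = G O^{2} + 3 = 3 + G O^{2}$)
$B{\left(A \right)} = \left(4 + 25 A\right)^{2}$ ($B{\left(A \right)} = \left(\left(3 + A 5^{2}\right) + 1\right)^{2} = \left(\left(3 + A 25\right) + 1\right)^{2} = \left(\left(3 + 25 A\right) + 1\right)^{2} = \left(4 + 25 A\right)^{2}$)
$s = 400$ ($s = \left(\left(-4\right) 5\right)^{2} = \left(-20\right)^{2} = 400$)
$B{\left(-5 \right)} s = \left(4 + 25 \left(-5\right)\right)^{2} \cdot 400 = \left(4 - 125\right)^{2} \cdot 400 = \left(-121\right)^{2} \cdot 400 = 14641 \cdot 400 = 5856400$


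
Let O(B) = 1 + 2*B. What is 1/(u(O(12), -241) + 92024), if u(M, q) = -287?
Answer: 1/91737 ≈ 1.0901e-5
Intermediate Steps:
1/(u(O(12), -241) + 92024) = 1/(-287 + 92024) = 1/91737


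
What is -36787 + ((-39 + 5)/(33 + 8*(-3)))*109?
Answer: -334789/9 ≈ -37199.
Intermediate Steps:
-36787 + ((-39 + 5)/(33 + 8*(-3)))*109 = -36787 - 34/(33 - 24)*109 = -36787 - 34/9*109 = -36787 - 3706/9 = -334789/9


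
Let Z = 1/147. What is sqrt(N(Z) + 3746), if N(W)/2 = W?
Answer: 2*sqrt(412998)/21 ≈ 61.205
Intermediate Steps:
Z = 1/147 ≈ 0.0068027
N(W) = 2*W
sqrt(N(Z) + 3746) = sqrt(2*(1/147) + 3746) = sqrt(2/147 + 3746) = sqrt(550664/147) = 2*sqrt(412998)/21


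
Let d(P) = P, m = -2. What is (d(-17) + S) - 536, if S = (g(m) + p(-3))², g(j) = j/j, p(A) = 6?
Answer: -504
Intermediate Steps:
g(j) = 1
S = 49 (S = (1 + 6)² = 7² = 49)
(d(-17) + S) - 536 = (-17 + 49) - 536 = 32 - 536 = -504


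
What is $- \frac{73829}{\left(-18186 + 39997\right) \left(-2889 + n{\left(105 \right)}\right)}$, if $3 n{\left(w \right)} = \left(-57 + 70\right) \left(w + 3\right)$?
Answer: $\frac{73829}{52804431} \approx 0.0013982$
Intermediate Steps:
$n{\left(w \right)} = 13 + \frac{13 w}{3}$ ($n{\left(w \right)} = \frac{\left(-57 + 70\right) \left(w + 3\right)}{3} = \frac{13 \left(3 + w\right)}{3} = \frac{39 + 13 w}{3} = 13 + \frac{13 w}{3}$)
$- \frac{73829}{\left(-18186 + 39997\right) \left(-2889 + n{\left(105 \right)}\right)} = - \frac{73829}{\left(-18186 + 39997\right) \left(-2889 + \left(13 + \frac{13}{3} \cdot 105\right)\right)} = - \frac{73829}{21811 \left(-2889 + \left(13 + 455\right)\right)} = - \frac{73829}{21811 \left(-2889 + 468\right)} = - \frac{73829}{21811 \left(-2421\right)} = - \frac{73829}{-52804431} = \left(-73829\right) \left(- \frac{1}{52804431}\right) = \frac{73829}{52804431}$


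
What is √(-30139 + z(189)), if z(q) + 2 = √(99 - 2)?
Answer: √(-30141 + √97) ≈ 173.58*I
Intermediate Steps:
z(q) = -2 + √97 (z(q) = -2 + √(99 - 2) = -2 + √97)
√(-30139 + z(189)) = √(-30139 + (-2 + √97)) = √(-30141 + √97)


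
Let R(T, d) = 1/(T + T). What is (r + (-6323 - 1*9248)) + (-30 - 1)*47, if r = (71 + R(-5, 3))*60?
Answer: -12774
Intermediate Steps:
R(T, d) = 1/(2*T)
r = 4254 (r = (71 + (1/2)/(-5))*60 = (71 + (1/2)*(-1/5))*60 = (71 - 1/10)*60 = (709/10)*60 = 4254)
(r + (-6323 - 1*9248)) + (-30 - 1)*47 = (4254 + (-6323 - 1*9248)) + (-30 - 1)*47 = (4254 + (-6323 - 9248)) - 31*47 = (4254 - 15571) - 1457 = -11317 - 1457 = -12774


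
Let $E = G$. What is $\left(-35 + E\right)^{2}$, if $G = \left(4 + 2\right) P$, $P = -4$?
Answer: $3481$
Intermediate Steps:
$G = -24$ ($G = \left(4 + 2\right) \left(-4\right) = 6 \left(-4\right) = -24$)
$E = -24$
$\left(-35 + E\right)^{2} = \left(-35 - 24\right)^{2} = \left(-59\right)^{2} = 3481$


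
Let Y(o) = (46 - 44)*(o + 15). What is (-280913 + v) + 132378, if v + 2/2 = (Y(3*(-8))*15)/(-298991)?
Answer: -44410926906/298991 ≈ -1.4854e+5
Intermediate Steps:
Y(o) = 30 + 2*o (Y(o) = 2*(15 + o) = 30 + 2*o)
v = -298721/298991 (v = -1 + ((30 + 2*(3*(-8)))*15)/(-298991) = -1 + ((30 + 2*(-24))*15)*(-1/298991) = -1 + ((30 - 48)*15)*(-1/298991) = -1 - 18*15*(-1/298991) = -1 - 270*(-1/298991) = -1 + 270/298991 = -298721/298991 ≈ -0.99910)
(-280913 + v) + 132378 = (-280913 - 298721/298991) + 132378 = -83990757504/298991 + 132378 = -44410926906/298991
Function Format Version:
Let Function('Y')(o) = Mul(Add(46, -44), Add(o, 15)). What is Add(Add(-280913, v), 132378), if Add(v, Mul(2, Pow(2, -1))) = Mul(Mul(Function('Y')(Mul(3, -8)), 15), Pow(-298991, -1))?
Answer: Rational(-44410926906, 298991) ≈ -1.4854e+5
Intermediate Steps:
Function('Y')(o) = Add(30, Mul(2, o)) (Function('Y')(o) = Mul(2, Add(15, o)) = Add(30, Mul(2, o)))
v = Rational(-298721, 298991) (v = Add(-1, Mul(Mul(Add(30, Mul(2, Mul(3, -8))), 15), Pow(-298991, -1))) = Add(-1, Mul(Mul(Add(30, Mul(2, -24)), 15), Rational(-1, 298991))) = Add(-1, Mul(Mul(Add(30, -48), 15), Rational(-1, 298991))) = Add(-1, Mul(Mul(-18, 15), Rational(-1, 298991))) = Add(-1, Mul(-270, Rational(-1, 298991))) = Add(-1, Rational(270, 298991)) = Rational(-298721, 298991) ≈ -0.99910)
Add(Add(-280913, v), 132378) = Add(Add(-280913, Rational(-298721, 298991)), 132378) = Add(Rational(-83990757504, 298991), 132378) = Rational(-44410926906, 298991)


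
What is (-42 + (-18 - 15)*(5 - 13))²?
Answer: 49284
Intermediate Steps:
(-42 + (-18 - 15)*(5 - 13))² = (-42 - 33*(-8))² = (-42 + 264)² = 222² = 49284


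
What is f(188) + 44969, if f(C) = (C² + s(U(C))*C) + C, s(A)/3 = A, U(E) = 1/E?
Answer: 80504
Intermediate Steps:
U(E) = 1/E
s(A) = 3*A
f(C) = 3 + C + C² (f(C) = (C² + (3/C)*C) + C = (C² + 3) + C = (3 + C²) + C = 3 + C + C²)
f(188) + 44969 = (3 + 188*(1 + 188)) + 44969 = (3 + 188*189) + 44969 = (3 + 35532) + 44969 = 35535 + 44969 = 80504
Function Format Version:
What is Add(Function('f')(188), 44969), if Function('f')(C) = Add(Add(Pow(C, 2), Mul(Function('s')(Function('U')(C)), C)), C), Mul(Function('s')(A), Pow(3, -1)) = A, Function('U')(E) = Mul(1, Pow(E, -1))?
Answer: 80504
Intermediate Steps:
Function('U')(E) = Pow(E, -1)
Function('s')(A) = Mul(3, A)
Function('f')(C) = Add(3, C, Pow(C, 2)) (Function('f')(C) = Add(Add(Pow(C, 2), Mul(Mul(3, Pow(C, -1)), C)), C) = Add(Add(Pow(C, 2), 3), C) = Add(Add(3, Pow(C, 2)), C) = Add(3, C, Pow(C, 2)))
Add(Function('f')(188), 44969) = Add(Add(3, Mul(188, Add(1, 188))), 44969) = Add(Add(3, Mul(188, 189)), 44969) = Add(Add(3, 35532), 44969) = Add(35535, 44969) = 80504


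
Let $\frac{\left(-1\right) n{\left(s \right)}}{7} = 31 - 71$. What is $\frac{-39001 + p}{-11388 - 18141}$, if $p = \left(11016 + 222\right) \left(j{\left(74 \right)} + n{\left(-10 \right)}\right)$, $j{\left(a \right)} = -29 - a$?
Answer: $- \frac{1950125}{29529} \approx -66.041$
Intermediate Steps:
$n{\left(s \right)} = 280$ ($n{\left(s \right)} = - 7 \left(31 - 71\right) = \left(-7\right) \left(-40\right) = 280$)
$p = 1989126$ ($p = \left(11016 + 222\right) \left(\left(-29 - 74\right) + 280\right) = 11238 \left(\left(-29 - 74\right) + 280\right) = 11238 \left(-103 + 280\right) = 11238 \cdot 177 = 1989126$)
$\frac{-39001 + p}{-11388 - 18141} = \frac{-39001 + 1989126}{-11388 - 18141} = \frac{1950125}{-29529} = 1950125 \left(- \frac{1}{29529}\right) = - \frac{1950125}{29529}$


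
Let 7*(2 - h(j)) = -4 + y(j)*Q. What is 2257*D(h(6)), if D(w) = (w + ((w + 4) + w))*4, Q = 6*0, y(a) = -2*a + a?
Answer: 740296/7 ≈ 1.0576e+5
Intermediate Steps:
y(a) = -a
Q = 0
h(j) = 18/7 (h(j) = 2 - (-4 - j*0)/7 = 2 - (-4 + 0)/7 = 2 - ⅐*(-4) = 2 + 4/7 = 18/7)
D(w) = 16 + 12*w (D(w) = (w + ((4 + w) + w))*4 = (w + (4 + 2*w))*4 = (4 + 3*w)*4 = 16 + 12*w)
2257*D(h(6)) = 2257*(16 + 12*(18/7)) = 2257*(16 + 216/7) = 2257*(328/7) = 740296/7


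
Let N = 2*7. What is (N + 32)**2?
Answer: 2116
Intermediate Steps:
N = 14
(N + 32)**2 = (14 + 32)**2 = 46**2 = 2116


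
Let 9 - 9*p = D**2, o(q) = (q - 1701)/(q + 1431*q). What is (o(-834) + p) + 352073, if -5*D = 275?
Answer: 1260229027141/3582864 ≈ 3.5174e+5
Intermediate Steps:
D = -55 (D = -1/5*275 = -55)
o(q) = (-1701 + q)/(1432*q) (o(q) = (-1701 + q)/((1432*q)) = (-1701 + q)*(1/(1432*q)) = (-1701 + q)/(1432*q))
p = -3016/9 (p = 1 - 1/9*(-55)**2 = 1 - 1/9*3025 = 1 - 3025/9 = -3016/9 ≈ -335.11)
(o(-834) + p) + 352073 = ((1/1432)*(-1701 - 834)/(-834) - 3016/9) + 352073 = ((1/1432)*(-1/834)*(-2535) - 3016/9) + 352073 = (845/398096 - 3016/9) + 352073 = -1200649931/3582864 + 352073 = 1260229027141/3582864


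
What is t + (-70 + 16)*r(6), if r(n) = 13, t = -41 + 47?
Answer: -696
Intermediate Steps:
t = 6
t + (-70 + 16)*r(6) = 6 + (-70 + 16)*13 = 6 - 54*13 = 6 - 702 = -696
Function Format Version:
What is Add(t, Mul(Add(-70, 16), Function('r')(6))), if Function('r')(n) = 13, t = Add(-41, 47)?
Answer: -696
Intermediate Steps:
t = 6
Add(t, Mul(Add(-70, 16), Function('r')(6))) = Add(6, Mul(Add(-70, 16), 13)) = Add(6, Mul(-54, 13)) = Add(6, -702) = -696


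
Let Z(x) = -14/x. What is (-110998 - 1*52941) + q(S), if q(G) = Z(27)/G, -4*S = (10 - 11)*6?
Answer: -13279087/81 ≈ -1.6394e+5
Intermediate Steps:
S = 3/2 (S = -(10 - 11)*6/4 = -(-1)*6/4 = -¼*(-6) = 3/2 ≈ 1.5000)
q(G) = -14/(27*G) (q(G) = (-14/27)/G = (-14*1/27)/G = -14/(27*G))
(-110998 - 1*52941) + q(S) = (-110998 - 1*52941) - 14/(27*3/2) = (-110998 - 52941) - 14/27*⅔ = -163939 - 28/81 = -13279087/81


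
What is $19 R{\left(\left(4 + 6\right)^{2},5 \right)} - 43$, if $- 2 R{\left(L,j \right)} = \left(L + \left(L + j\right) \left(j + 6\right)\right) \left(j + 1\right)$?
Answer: $-71578$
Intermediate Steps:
$R{\left(L,j \right)} = - \frac{\left(1 + j\right) \left(L + \left(6 + j\right) \left(L + j\right)\right)}{2}$ ($R{\left(L,j \right)} = - \frac{\left(L + \left(L + j\right) \left(j + 6\right)\right) \left(j + 1\right)}{2} = - \frac{\left(L + \left(L + j\right) \left(6 + j\right)\right) \left(1 + j\right)}{2} = - \frac{\left(L + \left(6 + j\right) \left(L + j\right)\right) \left(1 + j\right)}{2} = - \frac{\left(1 + j\right) \left(L + \left(6 + j\right) \left(L + j\right)\right)}{2}$)
$19 R{\left(\left(4 + 6\right)^{2},5 \right)} - 43 = 19 \left(\left(-3\right) 5 - \frac{7 \left(4 + 6\right)^{2}}{2} - \frac{7 \cdot 5^{2}}{2} - \frac{5^{3}}{2} - 4 \left(4 + 6\right)^{2} \cdot 5 - \frac{\left(4 + 6\right)^{2} \cdot 5^{2}}{2}\right) - 43 = 19 \left(-15 - \frac{7 \cdot 10^{2}}{2} - \frac{175}{2} - \frac{125}{2} - 4 \cdot 10^{2} \cdot 5 - \frac{1}{2} \cdot 10^{2} \cdot 25\right) - 43 = 19 \left(-15 - 350 - \frac{175}{2} - \frac{125}{2} - 400 \cdot 5 - 50 \cdot 25\right) - 43 = 19 \left(-15 - 350 - \frac{175}{2} - \frac{125}{2} - 2000 - 1250\right) - 43 = 19 \left(-3765\right) - 43 = -71535 - 43 = -71578$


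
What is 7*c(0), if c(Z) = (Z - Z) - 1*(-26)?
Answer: 182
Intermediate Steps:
c(Z) = 26 (c(Z) = 0 + 26 = 26)
7*c(0) = 7*26 = 182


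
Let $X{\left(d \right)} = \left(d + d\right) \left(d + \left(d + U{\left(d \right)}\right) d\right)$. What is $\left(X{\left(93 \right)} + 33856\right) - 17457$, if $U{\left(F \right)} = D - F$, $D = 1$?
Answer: $50995$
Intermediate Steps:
$U{\left(F \right)} = 1 - F$
$X{\left(d \right)} = 4 d^{2}$ ($X{\left(d \right)} = \left(d + d\right) \left(d + \left(d - \left(-1 + d\right)\right) d\right) = 2 d \left(d + 1 d\right) = 2 d \left(d + d\right) = 2 d 2 d = 4 d^{2}$)
$\left(X{\left(93 \right)} + 33856\right) - 17457 = \left(4 \cdot 93^{2} + 33856\right) - 17457 = \left(4 \cdot 8649 + 33856\right) - 17457 = \left(34596 + 33856\right) - 17457 = 68452 - 17457 = 50995$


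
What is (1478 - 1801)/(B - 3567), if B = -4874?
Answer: 323/8441 ≈ 0.038266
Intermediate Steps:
(1478 - 1801)/(B - 3567) = (1478 - 1801)/(-4874 - 3567) = -323/(-8441) = -323*(-1/8441) = 323/8441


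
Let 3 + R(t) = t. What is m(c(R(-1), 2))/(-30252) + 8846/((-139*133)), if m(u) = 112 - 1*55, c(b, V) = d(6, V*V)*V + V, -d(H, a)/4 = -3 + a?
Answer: -89554317/186422908 ≈ -0.48038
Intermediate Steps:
R(t) = -3 + t
d(H, a) = 12 - 4*a (d(H, a) = -4*(-3 + a) = 12 - 4*a)
c(b, V) = V + V*(12 - 4*V²) (c(b, V) = (12 - 4*V*V)*V + V = (12 - 4*V²)*V + V = V*(12 - 4*V²) + V = V + V*(12 - 4*V²))
m(u) = 57 (m(u) = 112 - 55 = 57)
m(c(R(-1), 2))/(-30252) + 8846/((-139*133)) = 57/(-30252) + 8846/((-139*133)) = 57*(-1/30252) + 8846/(-18487) = -19/10084 + 8846*(-1/18487) = -19/10084 - 8846/18487 = -89554317/186422908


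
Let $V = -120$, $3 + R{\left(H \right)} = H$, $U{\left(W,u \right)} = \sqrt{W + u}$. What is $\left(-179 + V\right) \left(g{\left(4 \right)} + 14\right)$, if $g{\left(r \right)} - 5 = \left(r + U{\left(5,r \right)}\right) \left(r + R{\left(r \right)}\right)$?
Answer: $-16146$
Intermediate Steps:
$R{\left(H \right)} = -3 + H$
$g{\left(r \right)} = 5 + \left(-3 + 2 r\right) \left(r + \sqrt{5 + r}\right)$ ($g{\left(r \right)} = 5 + \left(r + \sqrt{5 + r}\right) \left(r + \left(-3 + r\right)\right) = 5 + \left(r + \sqrt{5 + r}\right) \left(-3 + 2 r\right) = 5 + \left(-3 + 2 r\right) \left(r + \sqrt{5 + r}\right)$)
$\left(-179 + V\right) \left(g{\left(4 \right)} + 14\right) = \left(-179 - 120\right) \left(\left(5 + 4^{2} + 4 \sqrt{5 + 4} + 4 \left(-3 + 4\right) + \sqrt{5 + 4} \left(-3 + 4\right)\right) + 14\right) = - 299 \left(\left(5 + 16 + 4 \sqrt{9} + 4 \cdot 1 + \sqrt{9} \cdot 1\right) + 14\right) = - 299 \left(\left(5 + 16 + 4 \cdot 3 + 4 + 3 \cdot 1\right) + 14\right) = - 299 \left(\left(5 + 16 + 12 + 4 + 3\right) + 14\right) = - 299 \left(40 + 14\right) = \left(-299\right) 54 = -16146$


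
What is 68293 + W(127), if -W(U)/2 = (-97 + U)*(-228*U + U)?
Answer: 1798033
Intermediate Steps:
W(U) = 454*U*(-97 + U) (W(U) = -2*(-97 + U)*(-228*U + U) = -2*(-97 + U)*(-227*U) = -(-454)*U*(-97 + U) = 454*U*(-97 + U))
68293 + W(127) = 68293 + 454*127*(-97 + 127) = 68293 + 454*127*30 = 68293 + 1729740 = 1798033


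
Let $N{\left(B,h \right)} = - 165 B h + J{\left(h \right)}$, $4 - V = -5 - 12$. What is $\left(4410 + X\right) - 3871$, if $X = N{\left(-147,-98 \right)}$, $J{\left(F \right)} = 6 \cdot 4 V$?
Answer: $-2375947$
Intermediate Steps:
$V = 21$ ($V = 4 - \left(-5 - 12\right) = 4 - -17 = 4 + 17 = 21$)
$J{\left(F \right)} = 504$ ($J{\left(F \right)} = 6 \cdot 4 \cdot 21 = 24 \cdot 21 = 504$)
$N{\left(B,h \right)} = 504 - 165 B h$ ($N{\left(B,h \right)} = - 165 B h + 504 = 504 - 165 B h$)
$X = -2376486$ ($X = 504 - \left(-24255\right) \left(-98\right) = 504 - 2376990 = -2376486$)
$\left(4410 + X\right) - 3871 = \left(4410 - 2376486\right) - 3871 = -2372076 - 3871 = -2375947$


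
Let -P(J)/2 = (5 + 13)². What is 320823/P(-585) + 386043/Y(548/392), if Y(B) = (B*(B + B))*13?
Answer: 124774289933/17567784 ≈ 7102.4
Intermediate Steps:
P(J) = -648 (P(J) = -2*(5 + 13)² = -2*18² = -2*324 = -648)
Y(B) = 26*B² (Y(B) = (B*(2*B))*13 = (2*B²)*13 = 26*B²)
320823/P(-585) + 386043/Y(548/392) = 320823/(-648) + 386043/((26*(548/392)²)) = 320823*(-1/648) + 386043/((26*(548*(1/392))²)) = -35647/72 + 386043/((26*(137/98)²)) = -35647/72 + 386043/((26*(18769/9604))) = -35647/72 + 386043/(243997/4802) = -35647/72 + 386043*(4802/243997) = -35647/72 + 1853778486/243997 = 124774289933/17567784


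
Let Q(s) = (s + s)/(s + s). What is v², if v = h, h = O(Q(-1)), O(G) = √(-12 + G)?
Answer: -11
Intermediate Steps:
Q(s) = 1 (Q(s) = (2*s)/((2*s)) = (2*s)*(1/(2*s)) = 1)
h = I*√11 (h = √(-12 + 1) = √(-11) = I*√11 ≈ 3.3166*I)
v = I*√11 ≈ 3.3166*I
v² = (I*√11)² = -11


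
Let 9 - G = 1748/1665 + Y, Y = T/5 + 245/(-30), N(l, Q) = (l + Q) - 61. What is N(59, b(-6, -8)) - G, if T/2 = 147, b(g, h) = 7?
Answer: 31757/666 ≈ 47.683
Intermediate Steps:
N(l, Q) = -61 + Q + l (N(l, Q) = (Q + l) - 61 = -61 + Q + l)
T = 294 (T = 2*147 = 294)
Y = 1519/30 (Y = 294/5 + 245/(-30) = 294*(⅕) + 245*(-1/30) = 294/5 - 49/6 = 1519/30 ≈ 50.633)
G = -28427/666 (G = 9 - (1748/1665 + 1519/30) = 9 - 1*34421/666 = 9 - 34421/666 = -28427/666 ≈ -42.683)
N(59, b(-6, -8)) - G = (-61 + 7 + 59) - 1*(-28427/666) = 5 + 28427/666 = 31757/666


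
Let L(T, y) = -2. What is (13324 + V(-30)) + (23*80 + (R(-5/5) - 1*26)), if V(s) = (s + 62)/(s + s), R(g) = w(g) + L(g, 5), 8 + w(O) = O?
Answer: 226897/15 ≈ 15126.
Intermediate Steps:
w(O) = -8 + O
R(g) = -10 + g (R(g) = (-8 + g) - 2 = -10 + g)
V(s) = (62 + s)/(2*s) (V(s) = (62 + s)/((2*s)) = (62 + s)*(1/(2*s)) = (62 + s)/(2*s))
(13324 + V(-30)) + (23*80 + (R(-5/5) - 1*26)) = (13324 + (½)*(62 - 30)/(-30)) + (23*80 + ((-10 - 5/5) - 1*26)) = (13324 + (½)*(-1/30)*32) + (1840 + ((-10 - 5*⅕) - 26)) = (13324 - 8/15) + (1840 + ((-10 - 1) - 26)) = 199852/15 + (1840 + (-11 - 26)) = 199852/15 + (1840 - 37) = 199852/15 + 1803 = 226897/15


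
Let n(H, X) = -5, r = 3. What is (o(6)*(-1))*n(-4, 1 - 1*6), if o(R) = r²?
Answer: 45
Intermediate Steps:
o(R) = 9 (o(R) = 3² = 9)
(o(6)*(-1))*n(-4, 1 - 1*6) = (9*(-1))*(-5) = -9*(-5) = 45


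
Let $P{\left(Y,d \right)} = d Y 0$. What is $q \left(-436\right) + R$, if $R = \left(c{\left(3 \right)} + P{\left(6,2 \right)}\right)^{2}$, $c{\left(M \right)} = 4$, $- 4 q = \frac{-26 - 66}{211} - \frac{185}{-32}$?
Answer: $\frac{4041951}{6752} \approx 598.63$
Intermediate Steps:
$P{\left(Y,d \right)} = 0$ ($P{\left(Y,d \right)} = Y d 0 = 0$)
$q = - \frac{36091}{27008}$ ($q = - \frac{\frac{-26 - 66}{211} - \frac{185}{-32}}{4} = - \frac{\left(-92\right) \frac{1}{211} - - \frac{185}{32}}{4} = - \frac{- \frac{92}{211} + \frac{185}{32}}{4} = \left(- \frac{1}{4}\right) \frac{36091}{6752} = - \frac{36091}{27008} \approx -1.3363$)
$R = 16$ ($R = \left(4 + 0\right)^{2} = 4^{2} = 16$)
$q \left(-436\right) + R = \left(- \frac{36091}{27008}\right) \left(-436\right) + 16 = \frac{3933919}{6752} + 16 = \frac{4041951}{6752}$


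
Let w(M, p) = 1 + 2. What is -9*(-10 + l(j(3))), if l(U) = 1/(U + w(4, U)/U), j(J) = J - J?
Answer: 90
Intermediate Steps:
j(J) = 0
w(M, p) = 3
l(U) = 1/(U + 3/U)
-9*(-10 + l(j(3))) = -9*(-10 + 0/(3 + 0²)) = -9*(-10 + 0/(3 + 0)) = -9*(-10 + 0/3) = -9*(-10 + 0*(⅓)) = -9*(-10 + 0) = -9*(-10) = 90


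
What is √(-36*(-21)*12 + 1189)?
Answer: √10261 ≈ 101.30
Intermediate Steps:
√(-36*(-21)*12 + 1189) = √(756*12 + 1189) = √(9072 + 1189) = √10261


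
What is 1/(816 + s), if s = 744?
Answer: 1/1560 ≈ 0.00064103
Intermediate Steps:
1/(816 + s) = 1/(816 + 744) = 1/1560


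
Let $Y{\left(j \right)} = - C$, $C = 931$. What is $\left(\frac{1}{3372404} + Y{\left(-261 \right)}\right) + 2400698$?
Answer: $\frac{8092983829869}{3372404} \approx 2.3998 \cdot 10^{6}$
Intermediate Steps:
$Y{\left(j \right)} = -931$ ($Y{\left(j \right)} = \left(-1\right) 931 = -931$)
$\left(\frac{1}{3372404} + Y{\left(-261 \right)}\right) + 2400698 = \left(\frac{1}{3372404} - 931\right) + 2400698 = - \frac{3139708123}{3372404} + 2400698 = \frac{8092983829869}{3372404}$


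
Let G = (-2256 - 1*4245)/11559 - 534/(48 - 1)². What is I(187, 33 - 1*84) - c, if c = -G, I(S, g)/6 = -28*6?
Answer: -8586211621/8511277 ≈ -1008.8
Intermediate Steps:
I(S, g) = -1008 (I(S, g) = 6*(-28*6) = 6*(-168) = -1008)
G = -6844405/8511277 (G = (-2256 - 4245)*(1/11559) - 534/(47²) = -6501*1/11559 - 534/2209 = -2167/3853 - 534*1/2209 = -2167/3853 - 534/2209 = -6844405/8511277 ≈ -0.80416)
c = 6844405/8511277 (c = -1*(-6844405/8511277) = 6844405/8511277 ≈ 0.80416)
I(187, 33 - 1*84) - c = -1008 - 1*6844405/8511277 = -1008 - 6844405/8511277 = -8586211621/8511277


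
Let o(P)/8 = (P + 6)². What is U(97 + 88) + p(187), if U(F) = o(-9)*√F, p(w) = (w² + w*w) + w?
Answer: 70125 + 72*√185 ≈ 71104.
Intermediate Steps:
o(P) = 8*(6 + P)² (o(P) = 8*(P + 6)² = 8*(6 + P)²)
p(w) = w + 2*w² (p(w) = (w² + w²) + w = 2*w² + w = w + 2*w²)
U(F) = 72*√F (U(F) = (8*(6 - 9)²)*√F = (8*(-3)²)*√F = (8*9)*√F = 72*√F)
U(97 + 88) + p(187) = 72*√(97 + 88) + 187*(1 + 2*187) = 72*√185 + 187*(1 + 374) = 72*√185 + 187*375 = 72*√185 + 70125 = 70125 + 72*√185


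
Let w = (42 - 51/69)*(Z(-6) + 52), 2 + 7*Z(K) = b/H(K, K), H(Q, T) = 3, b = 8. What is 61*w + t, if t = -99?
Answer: 63282749/483 ≈ 1.3102e+5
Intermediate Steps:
Z(K) = 2/21 (Z(K) = -2/7 + (8/3)/7 = -2/7 + (8*(⅓))/7 = -2/7 + (⅐)*(8/3) = -2/7 + 8/21 = 2/21)
w = 1038206/483 (w = (42 - 51/69)*(2/21 + 52) = (42 - 51*1/69)*(1094/21) = (42 - 17/23)*(1094/21) = (949/23)*(1094/21) = 1038206/483 ≈ 2149.5)
61*w + t = 61*(1038206/483) - 99 = 63330566/483 - 99 = 63282749/483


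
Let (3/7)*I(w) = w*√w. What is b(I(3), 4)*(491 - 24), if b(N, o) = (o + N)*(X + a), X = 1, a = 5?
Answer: 11208 + 19614*√3 ≈ 45180.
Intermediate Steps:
I(w) = 7*w^(3/2)/3 (I(w) = 7*(w*√w)/3 = 7*w^(3/2)/3)
b(N, o) = 6*N + 6*o (b(N, o) = (o + N)*(1 + 5) = (N + o)*6 = 6*N + 6*o)
b(I(3), 4)*(491 - 24) = (6*(7*3^(3/2)/3) + 6*4)*(491 - 24) = (6*(7*(3*√3)/3) + 24)*467 = (6*(7*√3) + 24)*467 = (42*√3 + 24)*467 = (24 + 42*√3)*467 = 11208 + 19614*√3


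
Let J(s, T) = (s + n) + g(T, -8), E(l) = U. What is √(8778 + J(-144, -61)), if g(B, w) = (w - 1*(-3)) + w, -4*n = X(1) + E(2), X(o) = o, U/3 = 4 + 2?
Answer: √34465/2 ≈ 92.824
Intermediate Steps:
U = 18 (U = 3*(4 + 2) = 3*6 = 18)
E(l) = 18
n = -19/4 (n = -(1 + 18)/4 = -¼*19 = -19/4 ≈ -4.7500)
g(B, w) = 3 + 2*w (g(B, w) = (w + 3) + w = (3 + w) + w = 3 + 2*w)
J(s, T) = -71/4 + s (J(s, T) = (s - 19/4) + (3 + 2*(-8)) = (-19/4 + s) + (3 - 16) = (-19/4 + s) - 13 = -71/4 + s)
√(8778 + J(-144, -61)) = √(8778 + (-71/4 - 144)) = √(8778 - 647/4) = √(34465/4) = √34465/2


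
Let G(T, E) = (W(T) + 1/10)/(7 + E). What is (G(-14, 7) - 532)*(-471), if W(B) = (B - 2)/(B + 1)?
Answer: 455959557/1820 ≈ 2.5053e+5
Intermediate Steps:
W(B) = (-2 + B)/(1 + B)
G(T, E) = (1/10 + (-2 + T)/(1 + T))/(7 + E) (G(T, E) = ((-2 + T)/(1 + T) + 1/10)/(7 + E) = (1/10 + (-2 + T)/(1 + T))/(7 + E))
(G(-14, 7) - 532)*(-471) = ((-19 + 11*(-14))/(10*(1 - 14)*(7 + 7)) - 532)*(-471) = ((1/10)*(-19 - 154)/(-13*14) - 532)*(-471) = ((1/10)*(-1/13)*(1/14)*(-173) - 532)*(-471) = (173/1820 - 532)*(-471) = -968067/1820*(-471) = 455959557/1820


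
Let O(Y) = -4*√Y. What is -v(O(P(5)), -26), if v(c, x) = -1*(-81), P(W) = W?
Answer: -81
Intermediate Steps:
v(c, x) = 81
-v(O(P(5)), -26) = -1*81 = -81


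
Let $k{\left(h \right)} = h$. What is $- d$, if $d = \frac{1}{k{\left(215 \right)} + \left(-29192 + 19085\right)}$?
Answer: $\frac{1}{9892} \approx 0.00010109$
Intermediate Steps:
$d = - \frac{1}{9892}$ ($d = \frac{1}{215 + \left(-29192 + 19085\right)} = \frac{1}{215 - 10107} = \frac{1}{-9892} = - \frac{1}{9892} \approx -0.00010109$)
$- d = \left(-1\right) \left(- \frac{1}{9892}\right) = \frac{1}{9892}$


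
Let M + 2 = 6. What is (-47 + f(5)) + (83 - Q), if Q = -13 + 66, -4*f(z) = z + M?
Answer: -77/4 ≈ -19.250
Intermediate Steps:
M = 4 (M = -2 + 6 = 4)
f(z) = -1 - z/4 (f(z) = -(z + 4)/4 = -(4 + z)/4 = -1 - z/4)
Q = 53
(-47 + f(5)) + (83 - Q) = (-47 + (-1 - ¼*5)) + (83 - 1*53) = (-47 + (-1 - 5/4)) + (83 - 53) = (-47 - 9/4) + 30 = -197/4 + 30 = -77/4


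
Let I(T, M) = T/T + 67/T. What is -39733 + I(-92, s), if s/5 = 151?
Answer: -3655411/92 ≈ -39733.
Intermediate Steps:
s = 755 (s = 5*151 = 755)
I(T, M) = 1 + 67/T
-39733 + I(-92, s) = -39733 + (67 - 92)/(-92) = -39733 - 1/92*(-25) = -39733 + 25/92 = -3655411/92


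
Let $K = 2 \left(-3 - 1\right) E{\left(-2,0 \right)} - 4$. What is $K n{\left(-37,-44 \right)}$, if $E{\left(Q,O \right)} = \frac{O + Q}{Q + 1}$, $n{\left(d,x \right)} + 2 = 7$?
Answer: $-100$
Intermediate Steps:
$n{\left(d,x \right)} = 5$ ($n{\left(d,x \right)} = -2 + 7 = 5$)
$E{\left(Q,O \right)} = \frac{O + Q}{1 + Q}$
$K = -20$ ($K = 2 \left(-3 - 1\right) \frac{0 - 2}{1 - 2} - 4 = 2 \left(-4\right) \frac{1}{-1} \left(-2\right) - 4 = - 8 \left(\left(-1\right) \left(-2\right)\right) - 4 = \left(-8\right) 2 - 4 = -16 - 4 = -20$)
$K n{\left(-37,-44 \right)} = \left(-20\right) 5 = -100$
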